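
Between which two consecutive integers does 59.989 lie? 59 and 60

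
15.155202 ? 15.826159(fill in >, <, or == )<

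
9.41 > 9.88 False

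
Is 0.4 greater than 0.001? Yes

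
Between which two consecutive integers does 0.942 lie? 0 and 1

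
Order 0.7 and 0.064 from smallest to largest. 0.064, 0.7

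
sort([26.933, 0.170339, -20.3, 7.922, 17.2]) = [-20.3, 0.170339, 7.922, 17.2, 26.933]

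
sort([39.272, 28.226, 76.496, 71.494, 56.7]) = [28.226, 39.272, 56.7, 71.494, 76.496]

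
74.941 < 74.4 False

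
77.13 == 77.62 False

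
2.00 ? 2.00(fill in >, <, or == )==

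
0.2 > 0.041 True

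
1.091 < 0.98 False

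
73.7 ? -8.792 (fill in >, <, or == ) >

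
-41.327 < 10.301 True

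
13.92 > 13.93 False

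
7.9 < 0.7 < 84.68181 False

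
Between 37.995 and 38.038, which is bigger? 38.038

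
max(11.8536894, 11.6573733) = 11.8536894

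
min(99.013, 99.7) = 99.013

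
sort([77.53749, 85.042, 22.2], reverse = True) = [85.042, 77.53749, 22.2]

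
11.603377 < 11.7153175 True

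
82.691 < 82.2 False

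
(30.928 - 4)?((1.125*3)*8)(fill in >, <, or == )<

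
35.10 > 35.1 False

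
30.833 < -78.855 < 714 False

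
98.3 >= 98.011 True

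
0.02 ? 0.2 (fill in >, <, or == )<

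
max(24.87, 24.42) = 24.87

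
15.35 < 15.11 False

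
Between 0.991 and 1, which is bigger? 1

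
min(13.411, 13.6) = 13.411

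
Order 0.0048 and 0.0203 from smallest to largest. 0.0048,0.0203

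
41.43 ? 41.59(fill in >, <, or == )<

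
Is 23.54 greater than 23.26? Yes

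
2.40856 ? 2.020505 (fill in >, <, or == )>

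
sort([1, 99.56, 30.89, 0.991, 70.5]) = [0.991, 1, 30.89, 70.5, 99.56]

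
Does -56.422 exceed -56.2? No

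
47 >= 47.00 True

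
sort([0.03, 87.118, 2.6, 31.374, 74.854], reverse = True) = [87.118, 74.854, 31.374, 2.6, 0.03]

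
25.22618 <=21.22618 False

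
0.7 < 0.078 False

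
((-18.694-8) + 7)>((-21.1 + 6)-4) False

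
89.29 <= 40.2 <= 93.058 False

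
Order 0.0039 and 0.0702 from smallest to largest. 0.0039,0.0702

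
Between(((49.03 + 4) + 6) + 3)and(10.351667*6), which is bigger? (10.351667*6)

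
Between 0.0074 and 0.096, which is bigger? 0.096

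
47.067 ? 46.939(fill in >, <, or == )>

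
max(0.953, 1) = 1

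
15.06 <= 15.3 True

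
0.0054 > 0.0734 False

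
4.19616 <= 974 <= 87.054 False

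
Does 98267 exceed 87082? Yes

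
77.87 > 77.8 True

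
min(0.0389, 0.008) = 0.008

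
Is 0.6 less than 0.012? No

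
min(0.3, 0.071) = 0.071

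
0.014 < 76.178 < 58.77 False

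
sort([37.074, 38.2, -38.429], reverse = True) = [38.2, 37.074, -38.429]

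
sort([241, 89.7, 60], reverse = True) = [241, 89.7, 60]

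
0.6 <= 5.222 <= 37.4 True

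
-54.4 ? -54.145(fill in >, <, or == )<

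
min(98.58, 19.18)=19.18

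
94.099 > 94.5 False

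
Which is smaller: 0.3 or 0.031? 0.031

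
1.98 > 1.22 True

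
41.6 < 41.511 False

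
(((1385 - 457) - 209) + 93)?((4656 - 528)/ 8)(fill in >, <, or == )>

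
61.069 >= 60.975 True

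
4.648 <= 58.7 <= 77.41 True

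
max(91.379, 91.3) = 91.379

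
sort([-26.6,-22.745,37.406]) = [-26.6,-22.745,37.406]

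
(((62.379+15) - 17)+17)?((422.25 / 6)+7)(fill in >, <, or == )>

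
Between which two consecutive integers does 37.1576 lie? 37 and 38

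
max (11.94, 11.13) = 11.94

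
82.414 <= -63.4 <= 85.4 False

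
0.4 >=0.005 True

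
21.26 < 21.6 True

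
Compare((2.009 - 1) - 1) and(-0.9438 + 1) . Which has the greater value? (-0.9438 + 1)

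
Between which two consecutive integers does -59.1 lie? -60 and -59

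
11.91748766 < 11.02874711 False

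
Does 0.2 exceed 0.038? Yes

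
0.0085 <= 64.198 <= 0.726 False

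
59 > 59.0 False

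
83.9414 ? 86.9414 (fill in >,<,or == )<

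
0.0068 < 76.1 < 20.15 False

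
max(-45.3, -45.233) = -45.233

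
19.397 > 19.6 False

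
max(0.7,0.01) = 0.7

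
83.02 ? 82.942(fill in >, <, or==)>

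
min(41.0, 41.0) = 41.0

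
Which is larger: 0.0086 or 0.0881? 0.0881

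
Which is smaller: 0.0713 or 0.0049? 0.0049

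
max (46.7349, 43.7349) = 46.7349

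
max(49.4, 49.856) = 49.856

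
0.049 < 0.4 True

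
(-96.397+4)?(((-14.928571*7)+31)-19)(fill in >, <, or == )>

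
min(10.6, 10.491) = 10.491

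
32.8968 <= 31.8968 False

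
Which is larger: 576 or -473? 576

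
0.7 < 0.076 False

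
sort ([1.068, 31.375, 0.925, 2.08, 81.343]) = [0.925, 1.068, 2.08, 31.375, 81.343]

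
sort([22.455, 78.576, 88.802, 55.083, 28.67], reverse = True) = [88.802, 78.576, 55.083, 28.67, 22.455]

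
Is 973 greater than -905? Yes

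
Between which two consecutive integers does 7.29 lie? 7 and 8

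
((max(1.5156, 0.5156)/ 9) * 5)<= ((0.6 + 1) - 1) False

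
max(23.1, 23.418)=23.418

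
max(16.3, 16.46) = 16.46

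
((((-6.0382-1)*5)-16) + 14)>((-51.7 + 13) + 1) True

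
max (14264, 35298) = 35298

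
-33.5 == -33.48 False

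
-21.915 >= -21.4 False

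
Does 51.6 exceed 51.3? Yes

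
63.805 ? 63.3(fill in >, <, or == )>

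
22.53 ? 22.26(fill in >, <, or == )>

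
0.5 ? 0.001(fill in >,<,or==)>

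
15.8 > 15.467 True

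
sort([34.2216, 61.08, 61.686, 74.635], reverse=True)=[74.635, 61.686, 61.08, 34.2216]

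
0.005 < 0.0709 True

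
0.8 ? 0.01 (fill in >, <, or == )>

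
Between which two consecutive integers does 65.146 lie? 65 and 66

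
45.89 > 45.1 True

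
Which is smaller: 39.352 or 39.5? 39.352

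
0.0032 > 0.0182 False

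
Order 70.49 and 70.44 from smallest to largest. 70.44, 70.49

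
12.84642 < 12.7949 False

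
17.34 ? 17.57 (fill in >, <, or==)<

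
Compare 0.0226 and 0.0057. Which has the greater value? 0.0226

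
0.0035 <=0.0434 True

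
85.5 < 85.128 False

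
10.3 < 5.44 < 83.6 False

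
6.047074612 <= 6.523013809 True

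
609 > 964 False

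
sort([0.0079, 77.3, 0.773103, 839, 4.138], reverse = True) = [839, 77.3, 4.138, 0.773103, 0.0079]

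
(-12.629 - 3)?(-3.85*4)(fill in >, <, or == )<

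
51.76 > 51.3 True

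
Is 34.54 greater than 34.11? Yes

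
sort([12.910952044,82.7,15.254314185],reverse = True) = [82.7,15.254314185,12.910952044]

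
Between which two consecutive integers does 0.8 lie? 0 and 1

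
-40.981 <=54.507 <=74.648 True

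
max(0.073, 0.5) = 0.5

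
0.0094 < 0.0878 True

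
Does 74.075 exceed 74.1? No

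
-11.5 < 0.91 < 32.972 True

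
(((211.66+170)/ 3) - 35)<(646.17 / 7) True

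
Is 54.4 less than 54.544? Yes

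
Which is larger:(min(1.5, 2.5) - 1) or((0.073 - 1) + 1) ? (min(1.5, 2.5) - 1)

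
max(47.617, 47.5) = 47.617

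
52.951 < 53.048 True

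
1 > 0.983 True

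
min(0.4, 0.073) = 0.073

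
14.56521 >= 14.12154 True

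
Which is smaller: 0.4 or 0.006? 0.006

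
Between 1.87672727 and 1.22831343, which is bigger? 1.87672727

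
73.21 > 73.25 False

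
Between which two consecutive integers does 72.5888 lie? 72 and 73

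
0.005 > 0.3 False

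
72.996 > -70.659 True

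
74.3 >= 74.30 True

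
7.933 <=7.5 False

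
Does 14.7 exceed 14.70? No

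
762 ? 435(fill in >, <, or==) >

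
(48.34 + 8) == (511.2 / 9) False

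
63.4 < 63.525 True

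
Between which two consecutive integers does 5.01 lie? 5 and 6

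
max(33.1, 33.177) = 33.177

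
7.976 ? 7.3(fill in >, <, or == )>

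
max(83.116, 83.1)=83.116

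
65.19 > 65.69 False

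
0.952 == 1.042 False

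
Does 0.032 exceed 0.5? No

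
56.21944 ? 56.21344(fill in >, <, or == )>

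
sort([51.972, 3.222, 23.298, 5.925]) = [3.222, 5.925, 23.298, 51.972]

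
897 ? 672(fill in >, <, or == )>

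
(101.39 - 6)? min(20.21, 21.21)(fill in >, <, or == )>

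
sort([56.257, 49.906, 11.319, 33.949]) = [11.319, 33.949, 49.906, 56.257]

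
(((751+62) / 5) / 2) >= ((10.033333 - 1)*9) True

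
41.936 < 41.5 False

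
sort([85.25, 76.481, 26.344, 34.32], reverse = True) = [85.25, 76.481, 34.32, 26.344]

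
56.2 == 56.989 False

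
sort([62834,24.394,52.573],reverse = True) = [62834,52.573,24.394]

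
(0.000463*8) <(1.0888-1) True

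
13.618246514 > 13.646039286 False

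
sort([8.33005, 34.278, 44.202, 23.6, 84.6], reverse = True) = [84.6, 44.202, 34.278, 23.6, 8.33005]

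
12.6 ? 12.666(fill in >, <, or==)<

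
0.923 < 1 True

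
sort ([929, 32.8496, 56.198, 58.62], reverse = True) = [929, 58.62, 56.198, 32.8496]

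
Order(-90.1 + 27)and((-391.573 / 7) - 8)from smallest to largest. ((-391.573 / 7) - 8), (-90.1 + 27)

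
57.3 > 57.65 False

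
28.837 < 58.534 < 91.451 True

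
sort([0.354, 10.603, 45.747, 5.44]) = [0.354, 5.44, 10.603, 45.747]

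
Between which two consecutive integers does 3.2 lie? 3 and 4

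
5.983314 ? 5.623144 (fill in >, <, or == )>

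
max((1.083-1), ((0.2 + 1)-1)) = 0.2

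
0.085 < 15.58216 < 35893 True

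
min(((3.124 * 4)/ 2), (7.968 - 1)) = 6.248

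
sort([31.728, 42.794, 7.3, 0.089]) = [0.089, 7.3, 31.728, 42.794]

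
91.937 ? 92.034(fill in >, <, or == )<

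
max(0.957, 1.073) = 1.073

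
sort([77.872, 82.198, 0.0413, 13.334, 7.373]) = [0.0413, 7.373, 13.334, 77.872, 82.198]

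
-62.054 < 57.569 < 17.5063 False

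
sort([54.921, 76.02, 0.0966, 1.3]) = [0.0966, 1.3, 54.921, 76.02]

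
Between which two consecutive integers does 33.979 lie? 33 and 34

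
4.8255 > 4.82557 False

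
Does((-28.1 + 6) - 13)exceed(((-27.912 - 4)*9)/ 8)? Yes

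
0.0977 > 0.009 True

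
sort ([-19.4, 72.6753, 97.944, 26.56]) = [-19.4, 26.56, 72.6753, 97.944]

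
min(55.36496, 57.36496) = 55.36496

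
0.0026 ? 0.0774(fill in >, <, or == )<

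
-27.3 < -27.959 False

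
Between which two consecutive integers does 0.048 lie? 0 and 1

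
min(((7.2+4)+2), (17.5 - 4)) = 13.2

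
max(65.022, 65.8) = 65.8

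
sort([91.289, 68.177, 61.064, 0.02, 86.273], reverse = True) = [91.289, 86.273, 68.177, 61.064, 0.02]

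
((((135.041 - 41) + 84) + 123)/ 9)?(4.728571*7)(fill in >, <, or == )>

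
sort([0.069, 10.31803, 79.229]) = [0.069, 10.31803, 79.229]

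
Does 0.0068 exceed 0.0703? No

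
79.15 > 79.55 False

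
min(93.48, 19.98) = 19.98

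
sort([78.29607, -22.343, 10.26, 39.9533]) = [-22.343, 10.26, 39.9533, 78.29607]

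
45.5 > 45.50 False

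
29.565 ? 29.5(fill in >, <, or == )>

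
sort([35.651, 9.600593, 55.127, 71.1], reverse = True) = [71.1, 55.127, 35.651, 9.600593]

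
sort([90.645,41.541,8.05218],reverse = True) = [90.645,41.541,8.05218]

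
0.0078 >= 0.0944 False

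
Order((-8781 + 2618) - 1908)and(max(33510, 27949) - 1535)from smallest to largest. ((-8781 + 2618) - 1908), (max(33510, 27949) - 1535)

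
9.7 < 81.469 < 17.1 False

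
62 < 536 True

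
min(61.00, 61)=61.00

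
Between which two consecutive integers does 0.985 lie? 0 and 1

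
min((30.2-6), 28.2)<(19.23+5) True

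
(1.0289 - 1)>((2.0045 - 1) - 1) True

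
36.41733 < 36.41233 False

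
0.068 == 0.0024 False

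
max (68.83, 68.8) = 68.83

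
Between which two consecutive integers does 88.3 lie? 88 and 89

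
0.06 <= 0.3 True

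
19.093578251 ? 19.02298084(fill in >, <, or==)>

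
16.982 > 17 False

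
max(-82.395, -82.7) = -82.395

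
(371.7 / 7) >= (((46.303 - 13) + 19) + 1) False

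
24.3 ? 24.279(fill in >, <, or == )>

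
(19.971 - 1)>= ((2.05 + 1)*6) True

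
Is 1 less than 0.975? No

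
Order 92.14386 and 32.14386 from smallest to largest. 32.14386,92.14386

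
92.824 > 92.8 True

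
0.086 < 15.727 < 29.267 True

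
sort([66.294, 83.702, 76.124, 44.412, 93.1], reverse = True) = [93.1, 83.702, 76.124, 66.294, 44.412]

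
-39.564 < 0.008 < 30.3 True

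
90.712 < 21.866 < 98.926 False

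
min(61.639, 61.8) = 61.639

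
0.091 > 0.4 False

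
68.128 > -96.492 True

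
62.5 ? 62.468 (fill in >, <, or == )>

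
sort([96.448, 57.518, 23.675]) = [23.675, 57.518, 96.448]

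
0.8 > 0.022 True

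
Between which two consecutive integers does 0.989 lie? 0 and 1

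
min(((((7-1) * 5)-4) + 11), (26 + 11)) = 37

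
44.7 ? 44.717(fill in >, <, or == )<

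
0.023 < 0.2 True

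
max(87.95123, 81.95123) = 87.95123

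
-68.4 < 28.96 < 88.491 True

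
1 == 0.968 False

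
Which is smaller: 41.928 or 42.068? 41.928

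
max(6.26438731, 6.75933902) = 6.75933902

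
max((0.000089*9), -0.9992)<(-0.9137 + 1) True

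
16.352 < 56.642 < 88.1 True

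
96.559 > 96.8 False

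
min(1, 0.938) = 0.938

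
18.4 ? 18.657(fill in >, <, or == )<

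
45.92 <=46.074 True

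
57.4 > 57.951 False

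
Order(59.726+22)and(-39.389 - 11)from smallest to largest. (-39.389 - 11), (59.726+22)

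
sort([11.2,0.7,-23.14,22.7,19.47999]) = [-23.14,0.7,11.2,19.47999,22.7]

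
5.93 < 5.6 False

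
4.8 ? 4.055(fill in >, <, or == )>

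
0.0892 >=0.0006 True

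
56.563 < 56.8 True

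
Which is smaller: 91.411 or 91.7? 91.411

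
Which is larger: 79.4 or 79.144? 79.4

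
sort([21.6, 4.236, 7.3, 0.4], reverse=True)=[21.6, 7.3, 4.236, 0.4]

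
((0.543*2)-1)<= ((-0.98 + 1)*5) True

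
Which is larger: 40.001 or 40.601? 40.601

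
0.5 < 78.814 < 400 True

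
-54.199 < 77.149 True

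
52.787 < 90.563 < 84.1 False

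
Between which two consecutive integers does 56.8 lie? 56 and 57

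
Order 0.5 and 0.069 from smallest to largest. 0.069, 0.5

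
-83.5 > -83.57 True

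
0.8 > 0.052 True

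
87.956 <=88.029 True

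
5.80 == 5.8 True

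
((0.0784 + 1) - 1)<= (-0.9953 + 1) False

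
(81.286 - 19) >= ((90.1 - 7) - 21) True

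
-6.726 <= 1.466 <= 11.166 True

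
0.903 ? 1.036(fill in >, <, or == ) <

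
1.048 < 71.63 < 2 False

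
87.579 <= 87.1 False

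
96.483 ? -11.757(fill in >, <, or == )>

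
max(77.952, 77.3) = 77.952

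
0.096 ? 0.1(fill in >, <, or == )<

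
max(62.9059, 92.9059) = 92.9059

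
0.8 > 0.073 True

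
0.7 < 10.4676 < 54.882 True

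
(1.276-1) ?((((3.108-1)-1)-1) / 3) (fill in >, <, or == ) >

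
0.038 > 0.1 False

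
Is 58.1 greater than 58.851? No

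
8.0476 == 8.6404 False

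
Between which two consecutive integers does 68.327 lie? 68 and 69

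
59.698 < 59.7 True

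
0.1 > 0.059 True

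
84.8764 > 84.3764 True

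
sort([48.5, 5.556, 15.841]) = [5.556, 15.841, 48.5]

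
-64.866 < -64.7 True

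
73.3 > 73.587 False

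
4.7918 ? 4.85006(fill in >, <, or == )<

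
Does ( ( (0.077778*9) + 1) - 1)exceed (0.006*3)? Yes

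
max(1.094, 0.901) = 1.094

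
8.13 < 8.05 False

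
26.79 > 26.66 True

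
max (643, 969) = 969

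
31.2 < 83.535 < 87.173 True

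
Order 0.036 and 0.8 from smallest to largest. 0.036, 0.8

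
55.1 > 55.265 False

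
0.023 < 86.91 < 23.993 False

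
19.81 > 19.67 True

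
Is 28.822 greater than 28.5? Yes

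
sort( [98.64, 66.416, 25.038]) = [25.038, 66.416, 98.64]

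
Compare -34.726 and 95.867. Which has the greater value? 95.867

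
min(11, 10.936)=10.936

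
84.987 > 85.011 False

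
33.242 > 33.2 True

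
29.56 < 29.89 True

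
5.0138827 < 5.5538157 True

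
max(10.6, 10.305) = 10.6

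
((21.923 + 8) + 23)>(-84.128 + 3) True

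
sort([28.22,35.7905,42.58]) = [28.22,35.7905,42.58]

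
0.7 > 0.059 True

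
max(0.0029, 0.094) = 0.094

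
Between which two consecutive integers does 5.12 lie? 5 and 6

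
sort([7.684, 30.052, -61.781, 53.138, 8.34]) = [-61.781, 7.684, 8.34, 30.052, 53.138]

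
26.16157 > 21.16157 True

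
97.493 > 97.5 False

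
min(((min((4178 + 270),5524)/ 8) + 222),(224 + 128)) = 352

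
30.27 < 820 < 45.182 False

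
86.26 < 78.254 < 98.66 False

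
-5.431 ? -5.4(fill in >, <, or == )<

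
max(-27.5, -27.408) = -27.408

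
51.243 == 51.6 False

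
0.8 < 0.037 False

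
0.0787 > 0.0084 True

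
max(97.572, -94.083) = 97.572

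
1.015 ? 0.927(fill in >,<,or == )>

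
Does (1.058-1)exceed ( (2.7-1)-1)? No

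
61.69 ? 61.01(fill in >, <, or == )>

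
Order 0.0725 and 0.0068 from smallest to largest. 0.0068, 0.0725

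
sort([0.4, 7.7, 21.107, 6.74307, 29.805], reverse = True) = [29.805, 21.107, 7.7, 6.74307, 0.4]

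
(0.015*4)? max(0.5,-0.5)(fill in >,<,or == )<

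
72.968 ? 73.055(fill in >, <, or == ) <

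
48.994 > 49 False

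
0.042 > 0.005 True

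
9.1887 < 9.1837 False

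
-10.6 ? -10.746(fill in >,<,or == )>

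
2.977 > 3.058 False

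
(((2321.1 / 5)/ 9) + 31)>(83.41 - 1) True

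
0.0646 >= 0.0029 True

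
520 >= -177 True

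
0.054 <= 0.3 True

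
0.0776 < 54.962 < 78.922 True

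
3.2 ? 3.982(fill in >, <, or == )<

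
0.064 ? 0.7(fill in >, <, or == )<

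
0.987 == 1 False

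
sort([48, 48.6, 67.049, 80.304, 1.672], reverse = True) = [80.304, 67.049, 48.6, 48, 1.672]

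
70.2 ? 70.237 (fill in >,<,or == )<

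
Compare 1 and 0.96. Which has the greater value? 1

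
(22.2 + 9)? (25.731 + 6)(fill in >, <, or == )<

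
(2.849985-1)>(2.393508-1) True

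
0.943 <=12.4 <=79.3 True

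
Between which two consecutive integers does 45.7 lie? 45 and 46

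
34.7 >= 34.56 True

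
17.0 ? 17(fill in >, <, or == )==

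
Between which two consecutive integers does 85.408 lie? 85 and 86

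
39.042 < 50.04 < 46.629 False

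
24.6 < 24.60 False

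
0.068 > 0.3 False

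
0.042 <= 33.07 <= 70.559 True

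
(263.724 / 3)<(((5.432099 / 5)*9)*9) True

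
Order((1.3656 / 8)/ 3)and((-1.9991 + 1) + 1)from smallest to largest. ((-1.9991 + 1) + 1), ((1.3656 / 8)/ 3)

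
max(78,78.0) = 78.0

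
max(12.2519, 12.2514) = 12.2519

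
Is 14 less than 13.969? No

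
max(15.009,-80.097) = 15.009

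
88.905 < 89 True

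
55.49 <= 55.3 False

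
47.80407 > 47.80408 False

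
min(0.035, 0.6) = 0.035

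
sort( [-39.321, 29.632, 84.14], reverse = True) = [84.14, 29.632, -39.321]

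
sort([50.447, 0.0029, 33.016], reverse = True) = [50.447, 33.016, 0.0029]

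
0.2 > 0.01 True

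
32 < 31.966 False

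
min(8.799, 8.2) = 8.2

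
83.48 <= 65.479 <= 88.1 False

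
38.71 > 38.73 False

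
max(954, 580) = 954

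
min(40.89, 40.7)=40.7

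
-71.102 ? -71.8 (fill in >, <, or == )>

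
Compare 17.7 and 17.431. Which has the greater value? 17.7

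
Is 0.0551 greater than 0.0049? Yes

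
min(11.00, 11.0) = 11.00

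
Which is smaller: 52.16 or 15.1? 15.1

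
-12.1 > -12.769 True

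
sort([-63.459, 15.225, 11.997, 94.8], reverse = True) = [94.8, 15.225, 11.997, -63.459]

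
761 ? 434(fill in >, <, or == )>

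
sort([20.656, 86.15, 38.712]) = [20.656, 38.712, 86.15]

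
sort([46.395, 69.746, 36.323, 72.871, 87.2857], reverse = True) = [87.2857, 72.871, 69.746, 46.395, 36.323]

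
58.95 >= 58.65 True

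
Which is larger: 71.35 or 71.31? 71.35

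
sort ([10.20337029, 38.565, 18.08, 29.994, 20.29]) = [10.20337029, 18.08, 20.29, 29.994, 38.565]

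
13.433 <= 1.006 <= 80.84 False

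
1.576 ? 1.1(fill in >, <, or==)>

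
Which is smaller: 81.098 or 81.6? 81.098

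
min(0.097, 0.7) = 0.097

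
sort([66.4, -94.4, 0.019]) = [-94.4, 0.019, 66.4]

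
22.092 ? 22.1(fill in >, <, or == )<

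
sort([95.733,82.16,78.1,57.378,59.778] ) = [57.378,59.778,78.1,82.16,95.733]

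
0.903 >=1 False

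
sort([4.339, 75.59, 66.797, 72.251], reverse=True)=[75.59, 72.251, 66.797, 4.339]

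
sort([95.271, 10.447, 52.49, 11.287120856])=[10.447, 11.287120856, 52.49, 95.271]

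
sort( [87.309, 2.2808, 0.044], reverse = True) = [87.309, 2.2808, 0.044]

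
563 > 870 False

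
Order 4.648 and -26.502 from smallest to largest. -26.502, 4.648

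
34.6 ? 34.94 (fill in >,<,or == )<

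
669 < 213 False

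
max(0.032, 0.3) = 0.3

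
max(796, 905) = 905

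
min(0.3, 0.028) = 0.028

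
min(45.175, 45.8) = 45.175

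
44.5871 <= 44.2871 False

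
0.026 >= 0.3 False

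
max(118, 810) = 810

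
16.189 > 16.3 False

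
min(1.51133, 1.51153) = 1.51133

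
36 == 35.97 False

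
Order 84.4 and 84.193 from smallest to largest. 84.193, 84.4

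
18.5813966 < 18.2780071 False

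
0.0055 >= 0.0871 False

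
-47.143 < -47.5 False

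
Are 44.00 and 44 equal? Yes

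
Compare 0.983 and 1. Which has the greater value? 1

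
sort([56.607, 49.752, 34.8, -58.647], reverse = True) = [56.607, 49.752, 34.8, -58.647]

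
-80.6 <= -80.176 True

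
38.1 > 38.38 False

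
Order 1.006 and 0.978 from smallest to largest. 0.978, 1.006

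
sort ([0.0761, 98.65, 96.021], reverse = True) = [98.65, 96.021, 0.0761]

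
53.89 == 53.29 False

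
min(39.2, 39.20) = 39.2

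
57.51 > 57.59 False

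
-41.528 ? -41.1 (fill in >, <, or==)<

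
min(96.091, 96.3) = 96.091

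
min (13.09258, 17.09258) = 13.09258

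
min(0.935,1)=0.935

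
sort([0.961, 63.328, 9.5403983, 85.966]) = [0.961, 9.5403983, 63.328, 85.966]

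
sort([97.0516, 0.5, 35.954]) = [0.5, 35.954, 97.0516]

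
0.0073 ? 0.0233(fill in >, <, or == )<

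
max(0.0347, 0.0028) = 0.0347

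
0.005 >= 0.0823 False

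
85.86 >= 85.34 True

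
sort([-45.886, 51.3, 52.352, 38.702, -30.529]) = [-45.886, -30.529, 38.702, 51.3, 52.352]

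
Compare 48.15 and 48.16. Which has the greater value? 48.16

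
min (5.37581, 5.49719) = 5.37581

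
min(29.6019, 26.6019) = 26.6019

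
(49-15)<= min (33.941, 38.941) False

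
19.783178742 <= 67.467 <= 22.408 False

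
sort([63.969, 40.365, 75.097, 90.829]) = [40.365, 63.969, 75.097, 90.829]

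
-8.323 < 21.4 True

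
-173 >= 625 False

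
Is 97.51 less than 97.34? No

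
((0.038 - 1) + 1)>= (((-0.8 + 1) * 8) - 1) False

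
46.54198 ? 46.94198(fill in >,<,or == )<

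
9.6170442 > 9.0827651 True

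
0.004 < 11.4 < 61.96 True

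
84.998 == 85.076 False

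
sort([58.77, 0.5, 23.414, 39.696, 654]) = [0.5, 23.414, 39.696, 58.77, 654]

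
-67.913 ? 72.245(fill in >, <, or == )<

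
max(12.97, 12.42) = 12.97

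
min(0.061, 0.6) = 0.061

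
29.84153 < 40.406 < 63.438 True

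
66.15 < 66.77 True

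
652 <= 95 False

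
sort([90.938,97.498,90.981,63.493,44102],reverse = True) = [44102,97.498,90.981,90.938,63.493]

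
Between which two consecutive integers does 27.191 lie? 27 and 28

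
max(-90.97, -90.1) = -90.1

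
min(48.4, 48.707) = 48.4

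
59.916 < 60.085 True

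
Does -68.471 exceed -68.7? Yes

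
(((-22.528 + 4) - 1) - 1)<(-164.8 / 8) False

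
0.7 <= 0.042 False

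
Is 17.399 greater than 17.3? Yes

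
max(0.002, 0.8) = 0.8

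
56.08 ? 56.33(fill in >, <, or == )<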